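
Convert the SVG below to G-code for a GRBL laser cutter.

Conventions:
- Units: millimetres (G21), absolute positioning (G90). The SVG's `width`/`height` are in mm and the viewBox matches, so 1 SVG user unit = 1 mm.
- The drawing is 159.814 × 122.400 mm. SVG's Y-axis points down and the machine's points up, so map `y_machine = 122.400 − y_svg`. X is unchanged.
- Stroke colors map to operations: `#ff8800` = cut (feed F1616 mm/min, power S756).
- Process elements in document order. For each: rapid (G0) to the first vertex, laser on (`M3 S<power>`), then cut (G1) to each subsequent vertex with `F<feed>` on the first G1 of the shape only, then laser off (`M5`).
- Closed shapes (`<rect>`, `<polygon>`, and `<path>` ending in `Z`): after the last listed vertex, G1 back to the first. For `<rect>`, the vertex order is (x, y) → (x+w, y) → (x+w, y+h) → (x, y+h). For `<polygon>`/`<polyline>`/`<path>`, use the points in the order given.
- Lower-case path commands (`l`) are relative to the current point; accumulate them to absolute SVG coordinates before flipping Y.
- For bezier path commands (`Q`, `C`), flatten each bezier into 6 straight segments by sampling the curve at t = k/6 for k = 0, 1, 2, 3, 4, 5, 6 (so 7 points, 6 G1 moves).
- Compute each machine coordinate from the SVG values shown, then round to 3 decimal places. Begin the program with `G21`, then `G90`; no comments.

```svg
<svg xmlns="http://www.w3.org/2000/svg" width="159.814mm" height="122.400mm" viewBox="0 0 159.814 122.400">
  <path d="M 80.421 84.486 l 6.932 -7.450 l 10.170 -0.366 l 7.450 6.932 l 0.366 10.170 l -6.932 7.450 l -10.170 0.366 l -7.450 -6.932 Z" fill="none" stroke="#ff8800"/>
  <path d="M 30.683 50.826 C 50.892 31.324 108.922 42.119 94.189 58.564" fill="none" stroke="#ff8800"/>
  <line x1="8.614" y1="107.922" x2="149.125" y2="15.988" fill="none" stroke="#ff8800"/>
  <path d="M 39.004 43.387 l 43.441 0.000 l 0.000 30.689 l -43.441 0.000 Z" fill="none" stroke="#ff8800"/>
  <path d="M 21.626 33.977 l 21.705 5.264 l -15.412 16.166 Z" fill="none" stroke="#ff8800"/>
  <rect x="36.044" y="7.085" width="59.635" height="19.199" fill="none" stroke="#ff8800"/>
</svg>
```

G21
G90
G0 X80.421 Y37.914
M3 S756
G1 X87.353 Y45.364 F1616
G1 X97.523 Y45.730
G1 X104.973 Y38.798
G1 X105.339 Y28.628
G1 X98.407 Y21.178
G1 X88.237 Y20.812
G1 X80.787 Y27.744
G1 X80.421 Y37.914
M5
G0 X30.683 Y71.574
M3 S756
G1 X43.427 Y78.914 F1616
G1 X59.403 Y81.890
G1 X75.539 Y81.185
G1 X88.763 Y77.485
G1 X96.004 Y71.474
G1 X94.189 Y63.836
M5
G0 X8.614 Y14.478
M3 S756
G1 X149.125 Y106.412 F1616
M5
G0 X39.004 Y79.013
M3 S756
G1 X82.445 Y79.013 F1616
G1 X82.445 Y48.324
G1 X39.004 Y48.324
G1 X39.004 Y79.013
M5
G0 X21.626 Y88.423
M3 S756
G1 X43.331 Y83.159 F1616
G1 X27.919 Y66.993
G1 X21.626 Y88.423
M5
G0 X36.044 Y115.315
M3 S756
G1 X95.679 Y115.315 F1616
G1 X95.679 Y96.116
G1 X36.044 Y96.116
G1 X36.044 Y115.315
M5

viewBox `0 0 159.814 122.400` with mm width/height → 1 unit = 1 mm. Flip: y_m = 122.400 − y_svg.

**Shape 1** — `<path>` regular polygon, stroke `#ff8800` → cut (S756, F1616). Machine vertices: (80.421,37.914) → (87.353,45.364) → (97.523,45.730) → (104.973,38.798) → (105.339,28.628) → (98.407,21.178) → (88.237,20.812) → (80.787,27.744) → (80.421,37.914). Closed: final G1 returns to the first vertex.

**Shape 2** — `<path>` cubic bezier, stroke `#ff8800` → cut (S756, F1616). Control points (SVG): P0=(30.683,50.826), P1=(50.892,31.324), P2=(108.922,42.119), P3=(94.189,58.564); sampled at t=k/6. Machine vertices: (30.683,71.574) → (43.427,78.914) → (59.403,81.890) → (75.539,81.185) → (88.763,77.485) → (96.004,71.474) → (94.189,63.836). Open path.

**Shape 3** — `<line>` line segment, stroke `#ff8800` → cut (S756, F1616). Machine vertices: (8.614,14.478) → (149.125,106.412). Open path.

**Shape 4** — `<path>` rectangle, stroke `#ff8800` → cut (S756, F1616). Machine vertices: (39.004,79.013) → (82.445,79.013) → (82.445,48.324) → (39.004,48.324) → (39.004,79.013). Closed: final G1 returns to the first vertex.

**Shape 5** — `<path>` regular polygon, stroke `#ff8800` → cut (S756, F1616). Machine vertices: (21.626,88.423) → (43.331,83.159) → (27.919,66.993) → (21.626,88.423). Closed: final G1 returns to the first vertex.

**Shape 6** — `<rect>` rectangle, stroke `#ff8800` → cut (S756, F1616). Machine vertices: (36.044,115.315) → (95.679,115.315) → (95.679,96.116) → (36.044,96.116) → (36.044,115.315). Closed: final G1 returns to the first vertex.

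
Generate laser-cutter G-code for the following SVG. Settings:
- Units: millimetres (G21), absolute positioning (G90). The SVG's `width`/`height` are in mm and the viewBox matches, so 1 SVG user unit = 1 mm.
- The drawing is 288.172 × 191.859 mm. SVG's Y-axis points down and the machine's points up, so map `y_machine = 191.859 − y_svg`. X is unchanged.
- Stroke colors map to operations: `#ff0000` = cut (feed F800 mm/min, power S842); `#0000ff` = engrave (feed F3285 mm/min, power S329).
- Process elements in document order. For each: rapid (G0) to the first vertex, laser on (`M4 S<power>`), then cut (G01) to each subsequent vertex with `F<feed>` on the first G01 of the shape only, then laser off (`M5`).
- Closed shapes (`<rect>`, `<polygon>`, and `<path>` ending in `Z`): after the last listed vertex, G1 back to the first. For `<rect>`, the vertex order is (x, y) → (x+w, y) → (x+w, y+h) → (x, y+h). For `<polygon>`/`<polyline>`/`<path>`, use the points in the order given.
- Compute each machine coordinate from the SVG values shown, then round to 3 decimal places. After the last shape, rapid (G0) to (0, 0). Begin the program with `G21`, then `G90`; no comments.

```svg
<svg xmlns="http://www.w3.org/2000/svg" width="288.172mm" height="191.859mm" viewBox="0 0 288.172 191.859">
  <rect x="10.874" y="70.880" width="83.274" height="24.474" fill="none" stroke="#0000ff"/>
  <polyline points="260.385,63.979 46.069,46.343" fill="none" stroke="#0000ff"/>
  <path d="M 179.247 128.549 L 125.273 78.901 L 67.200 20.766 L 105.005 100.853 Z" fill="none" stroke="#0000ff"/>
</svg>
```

G21
G90
G0 X10.874 Y120.979
M4 S329
G01 X94.148 Y120.979 F3285
G01 X94.148 Y96.505
G01 X10.874 Y96.505
G01 X10.874 Y120.979
M5
G0 X260.385 Y127.880
M4 S329
G01 X46.069 Y145.516 F3285
M5
G0 X179.247 Y63.310
M4 S329
G01 X125.273 Y112.958 F3285
G01 X67.200 Y171.093
G01 X105.005 Y91.006
G01 X179.247 Y63.310
M5
G0 X0.000 Y0.000

viewBox `0 0 288.172 191.859` with mm width/height → 1 unit = 1 mm. Flip: y_m = 191.859 − y_svg.

**Shape 1** — `<rect>` rectangle, stroke `#0000ff` → engrave (S329, F3285). Machine vertices: (10.874,120.979) → (94.148,120.979) → (94.148,96.505) → (10.874,96.505) → (10.874,120.979). Closed: final G1 returns to the first vertex.

**Shape 2** — `<polyline>` line segment, stroke `#0000ff` → engrave (S329, F3285). Machine vertices: (260.385,127.880) → (46.069,145.516). Open path.

**Shape 3** — `<path>` closed polygon, stroke `#0000ff` → engrave (S329, F3285). Machine vertices: (179.247,63.310) → (125.273,112.958) → (67.200,171.093) → (105.005,91.006) → (179.247,63.310). Closed: final G1 returns to the first vertex.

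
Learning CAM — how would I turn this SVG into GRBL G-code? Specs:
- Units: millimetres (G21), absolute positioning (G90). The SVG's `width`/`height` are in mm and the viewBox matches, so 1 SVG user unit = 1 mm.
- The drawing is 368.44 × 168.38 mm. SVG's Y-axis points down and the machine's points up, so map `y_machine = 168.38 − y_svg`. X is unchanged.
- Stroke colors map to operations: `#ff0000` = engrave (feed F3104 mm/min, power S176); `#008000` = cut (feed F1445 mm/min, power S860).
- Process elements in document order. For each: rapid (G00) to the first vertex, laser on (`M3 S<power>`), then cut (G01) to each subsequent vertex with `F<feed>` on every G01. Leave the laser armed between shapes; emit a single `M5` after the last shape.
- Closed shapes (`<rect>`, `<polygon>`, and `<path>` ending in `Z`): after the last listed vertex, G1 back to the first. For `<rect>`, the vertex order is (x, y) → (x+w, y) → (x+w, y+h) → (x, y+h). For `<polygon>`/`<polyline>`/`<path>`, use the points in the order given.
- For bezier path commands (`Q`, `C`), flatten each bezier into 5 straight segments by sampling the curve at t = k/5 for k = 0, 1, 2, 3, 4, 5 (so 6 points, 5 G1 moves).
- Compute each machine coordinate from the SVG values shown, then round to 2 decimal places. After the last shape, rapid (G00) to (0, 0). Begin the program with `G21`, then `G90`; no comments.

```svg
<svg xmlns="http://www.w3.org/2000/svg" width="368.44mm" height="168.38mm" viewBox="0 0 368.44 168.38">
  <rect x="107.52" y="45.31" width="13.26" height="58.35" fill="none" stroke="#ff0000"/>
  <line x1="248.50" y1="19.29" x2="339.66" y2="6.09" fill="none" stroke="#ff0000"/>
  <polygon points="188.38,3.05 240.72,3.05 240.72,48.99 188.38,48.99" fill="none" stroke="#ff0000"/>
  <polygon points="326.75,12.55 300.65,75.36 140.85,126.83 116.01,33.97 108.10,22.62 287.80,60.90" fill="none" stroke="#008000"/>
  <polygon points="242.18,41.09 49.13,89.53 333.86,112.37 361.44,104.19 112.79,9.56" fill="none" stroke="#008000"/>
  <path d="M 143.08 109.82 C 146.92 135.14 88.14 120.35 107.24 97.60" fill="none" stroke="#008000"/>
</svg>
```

G21
G90
G00 X107.52 Y123.07
M3 S176
G01 X120.78 Y123.07 F3104
G01 X120.78 Y64.72 F3104
G01 X107.52 Y64.72 F3104
G01 X107.52 Y123.07 F3104
G00 X248.50 Y149.09
M3 S176
G01 X339.66 Y162.29 F3104
G00 X188.38 Y165.33
M3 S176
G01 X240.72 Y165.33 F3104
G01 X240.72 Y119.39 F3104
G01 X188.38 Y119.39 F3104
G01 X188.38 Y165.33 F3104
G00 X326.75 Y155.83
M3 S860
G01 X300.65 Y93.02 F1445
G01 X140.85 Y41.55 F1445
G01 X116.01 Y134.41 F1445
G01 X108.10 Y145.76 F1445
G01 X287.80 Y107.48 F1445
G01 X326.75 Y155.83 F1445
G00 X242.18 Y127.29
M3 S860
G01 X49.13 Y78.85 F1445
G01 X333.86 Y56.01 F1445
G01 X361.44 Y64.19 F1445
G01 X112.79 Y158.82 F1445
G01 X242.18 Y127.29 F1445
G00 X143.08 Y58.56
M3 S860
G01 X138.99 Y47.92 F1445
G01 X126.62 Y45.37 F1445
G01 X112.71 Y49.36 F1445
G01 X104.00 Y58.34 F1445
G01 X107.24 Y70.78 F1445
M5
G00 X0.00 Y0.00

Since the viewBox matches the mm dimensions, user units are millimetres directly. The only transform is the Y-flip y_m = 168.38 − y_svg.

Shape 1 is a rectangle drawn with `<rect>`. Its stroke #ff0000 means engrave at S176, F3104. After flipping Y the toolpath is (107.52,123.07) → (120.78,123.07) → (120.78,64.72) → (107.52,64.72) → (107.52,123.07), returning to the start.

Shape 2 is a line segment drawn with `<line>`. Its stroke #ff0000 means engrave at S176, F3104. After flipping Y the toolpath is (248.50,149.09) → (339.66,162.29).

Shape 3 is a rectangle drawn with `<polygon>`. Its stroke #ff0000 means engrave at S176, F3104. After flipping Y the toolpath is (188.38,165.33) → (240.72,165.33) → (240.72,119.39) → (188.38,119.39) → (188.38,165.33), returning to the start.

Shape 4 is a closed polygon drawn with `<polygon>`. Its stroke #008000 means cut at S860, F1445. After flipping Y the toolpath is (326.75,155.83) → (300.65,93.02) → (140.85,41.55) → (116.01,134.41) → (108.10,145.76) → (287.80,107.48) → (326.75,155.83), returning to the start.

Shape 5 is a closed polygon drawn with `<polygon>`. Its stroke #008000 means cut at S860, F1445. After flipping Y the toolpath is (242.18,127.29) → (49.13,78.85) → (333.86,56.01) → (361.44,64.19) → (112.79,158.82) → (242.18,127.29), returning to the start.

Shape 6 is a cubic bezier drawn with `<path>`. Its stroke #008000 means cut at S860, F1445. After flipping Y the toolpath is (143.08,58.56) → (138.99,47.92) → (126.62,45.37) → (112.71,49.36) → (104.00,58.34) → (107.24,70.78).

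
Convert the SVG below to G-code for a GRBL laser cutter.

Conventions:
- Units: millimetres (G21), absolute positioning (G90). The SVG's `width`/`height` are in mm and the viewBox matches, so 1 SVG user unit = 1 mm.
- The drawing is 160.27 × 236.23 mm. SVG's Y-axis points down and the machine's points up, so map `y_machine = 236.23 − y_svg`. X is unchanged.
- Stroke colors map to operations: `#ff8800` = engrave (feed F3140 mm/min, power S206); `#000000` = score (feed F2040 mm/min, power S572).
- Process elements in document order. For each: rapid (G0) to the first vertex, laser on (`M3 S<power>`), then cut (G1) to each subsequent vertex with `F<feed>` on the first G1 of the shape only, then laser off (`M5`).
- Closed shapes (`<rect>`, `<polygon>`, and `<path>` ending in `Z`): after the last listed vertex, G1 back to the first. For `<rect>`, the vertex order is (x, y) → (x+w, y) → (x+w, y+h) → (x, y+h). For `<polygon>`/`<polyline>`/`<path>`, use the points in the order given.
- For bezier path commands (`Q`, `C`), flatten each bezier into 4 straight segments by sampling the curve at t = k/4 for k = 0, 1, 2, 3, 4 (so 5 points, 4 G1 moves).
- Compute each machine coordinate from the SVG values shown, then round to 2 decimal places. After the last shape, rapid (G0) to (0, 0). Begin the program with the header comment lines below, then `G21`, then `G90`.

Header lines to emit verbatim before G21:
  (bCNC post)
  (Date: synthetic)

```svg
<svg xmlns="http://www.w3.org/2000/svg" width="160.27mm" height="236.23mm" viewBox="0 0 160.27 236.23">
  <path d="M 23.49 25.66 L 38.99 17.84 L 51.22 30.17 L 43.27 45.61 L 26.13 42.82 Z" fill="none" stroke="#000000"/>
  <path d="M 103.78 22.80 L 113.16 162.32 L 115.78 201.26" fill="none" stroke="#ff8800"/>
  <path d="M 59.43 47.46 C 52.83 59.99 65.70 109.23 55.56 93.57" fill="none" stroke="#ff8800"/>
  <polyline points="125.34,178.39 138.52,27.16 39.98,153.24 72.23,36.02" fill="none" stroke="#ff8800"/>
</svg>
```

Since the viewBox matches the mm dimensions, user units are millimetres directly. The only transform is the Y-flip y_m = 236.23 − y_svg.

Shape 1 is a regular polygon drawn with `<path>`. Its stroke #000000 means score at S572, F2040. After flipping Y the toolpath is (23.49,210.57) → (38.99,218.39) → (51.22,206.06) → (43.27,190.62) → (26.13,193.41) → (23.49,210.57), returning to the start.

Shape 2 is a open polyline drawn with `<path>`. Its stroke #ff8800 means engrave at S206, F3140. After flipping Y the toolpath is (103.78,213.43) → (113.16,73.91) → (115.78,34.97).

Shape 3 is a cubic bezier drawn with `<path>`. Its stroke #ff8800 means engrave at S206, F3140. After flipping Y the toolpath is (59.43,188.77) → (57.47,174.08) → (58.82,155.14) → (59.51,141.50) → (55.56,142.66).

Shape 4 is a open polyline drawn with `<polyline>`. Its stroke #ff8800 means engrave at S206, F3140. After flipping Y the toolpath is (125.34,57.84) → (138.52,209.07) → (39.98,82.99) → (72.23,200.21).

(bCNC post)
(Date: synthetic)
G21
G90
G0 X23.49 Y210.57
M3 S572
G1 X38.99 Y218.39 F2040
G1 X51.22 Y206.06
G1 X43.27 Y190.62
G1 X26.13 Y193.41
G1 X23.49 Y210.57
M5
G0 X103.78 Y213.43
M3 S206
G1 X113.16 Y73.91 F3140
G1 X115.78 Y34.97
M5
G0 X59.43 Y188.77
M3 S206
G1 X57.47 Y174.08 F3140
G1 X58.82 Y155.14
G1 X59.51 Y141.50
G1 X55.56 Y142.66
M5
G0 X125.34 Y57.84
M3 S206
G1 X138.52 Y209.07 F3140
G1 X39.98 Y82.99
G1 X72.23 Y200.21
M5
G0 X0.00 Y0.00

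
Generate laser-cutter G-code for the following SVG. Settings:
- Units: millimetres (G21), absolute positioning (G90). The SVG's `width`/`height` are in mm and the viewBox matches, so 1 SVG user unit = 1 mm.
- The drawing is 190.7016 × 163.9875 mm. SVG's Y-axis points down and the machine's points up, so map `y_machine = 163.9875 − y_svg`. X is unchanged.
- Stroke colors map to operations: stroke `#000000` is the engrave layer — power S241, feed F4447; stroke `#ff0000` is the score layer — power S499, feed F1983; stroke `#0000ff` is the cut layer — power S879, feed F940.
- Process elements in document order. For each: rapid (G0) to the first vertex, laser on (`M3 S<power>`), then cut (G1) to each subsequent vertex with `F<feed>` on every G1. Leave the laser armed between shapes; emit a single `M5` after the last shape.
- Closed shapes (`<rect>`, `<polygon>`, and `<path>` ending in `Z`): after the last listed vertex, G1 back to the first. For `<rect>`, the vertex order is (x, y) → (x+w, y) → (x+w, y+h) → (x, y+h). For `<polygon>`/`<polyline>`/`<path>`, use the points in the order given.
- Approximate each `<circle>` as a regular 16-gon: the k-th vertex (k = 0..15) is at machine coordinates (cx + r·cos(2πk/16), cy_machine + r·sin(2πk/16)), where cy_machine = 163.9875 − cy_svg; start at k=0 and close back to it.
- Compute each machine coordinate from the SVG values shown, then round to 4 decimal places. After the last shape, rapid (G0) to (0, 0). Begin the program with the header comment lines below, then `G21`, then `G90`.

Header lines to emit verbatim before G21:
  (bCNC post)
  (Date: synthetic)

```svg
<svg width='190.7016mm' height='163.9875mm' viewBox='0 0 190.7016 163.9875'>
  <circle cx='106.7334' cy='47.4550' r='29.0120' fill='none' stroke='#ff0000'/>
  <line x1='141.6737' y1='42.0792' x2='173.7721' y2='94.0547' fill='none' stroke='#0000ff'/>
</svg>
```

viewBox `0 0 190.7016 163.9875` with mm width/height → 1 unit = 1 mm. Flip: y_m = 163.9875 − y_svg.

**Shape 1** — `<circle>` circle, stroke `#ff0000` → score (S499, F1983). Machine vertices: (135.7454,116.5325) → (133.5370,127.6349) → (127.2480,137.0471) → (117.8358,143.3361) → (106.7334,145.5445) → (95.6310,143.3361) → (86.2188,137.0471) → (79.9298,127.6349) → (77.7214,116.5325) → (79.9298,105.4301) → (86.2188,96.0179) → (95.6310,89.7289) → (106.7334,87.5205) → (117.8358,89.7289) → (127.2480,96.0179) → (133.5370,105.4301) → (135.7454,116.5325). Closed: final G1 returns to the first vertex.

**Shape 2** — `<line>` line segment, stroke `#0000ff` → cut (S879, F940). Machine vertices: (141.6737,121.9083) → (173.7721,69.9328). Open path.

(bCNC post)
(Date: synthetic)
G21
G90
G0 X135.7454 Y116.5325
M3 S499
G1 X133.5370 Y127.6349 F1983
G1 X127.2480 Y137.0471 F1983
G1 X117.8358 Y143.3361 F1983
G1 X106.7334 Y145.5445 F1983
G1 X95.6310 Y143.3361 F1983
G1 X86.2188 Y137.0471 F1983
G1 X79.9298 Y127.6349 F1983
G1 X77.7214 Y116.5325 F1983
G1 X79.9298 Y105.4301 F1983
G1 X86.2188 Y96.0179 F1983
G1 X95.6310 Y89.7289 F1983
G1 X106.7334 Y87.5205 F1983
G1 X117.8358 Y89.7289 F1983
G1 X127.2480 Y96.0179 F1983
G1 X133.5370 Y105.4301 F1983
G1 X135.7454 Y116.5325 F1983
G0 X141.6737 Y121.9083
M3 S879
G1 X173.7721 Y69.9328 F940
M5
G0 X0.0000 Y0.0000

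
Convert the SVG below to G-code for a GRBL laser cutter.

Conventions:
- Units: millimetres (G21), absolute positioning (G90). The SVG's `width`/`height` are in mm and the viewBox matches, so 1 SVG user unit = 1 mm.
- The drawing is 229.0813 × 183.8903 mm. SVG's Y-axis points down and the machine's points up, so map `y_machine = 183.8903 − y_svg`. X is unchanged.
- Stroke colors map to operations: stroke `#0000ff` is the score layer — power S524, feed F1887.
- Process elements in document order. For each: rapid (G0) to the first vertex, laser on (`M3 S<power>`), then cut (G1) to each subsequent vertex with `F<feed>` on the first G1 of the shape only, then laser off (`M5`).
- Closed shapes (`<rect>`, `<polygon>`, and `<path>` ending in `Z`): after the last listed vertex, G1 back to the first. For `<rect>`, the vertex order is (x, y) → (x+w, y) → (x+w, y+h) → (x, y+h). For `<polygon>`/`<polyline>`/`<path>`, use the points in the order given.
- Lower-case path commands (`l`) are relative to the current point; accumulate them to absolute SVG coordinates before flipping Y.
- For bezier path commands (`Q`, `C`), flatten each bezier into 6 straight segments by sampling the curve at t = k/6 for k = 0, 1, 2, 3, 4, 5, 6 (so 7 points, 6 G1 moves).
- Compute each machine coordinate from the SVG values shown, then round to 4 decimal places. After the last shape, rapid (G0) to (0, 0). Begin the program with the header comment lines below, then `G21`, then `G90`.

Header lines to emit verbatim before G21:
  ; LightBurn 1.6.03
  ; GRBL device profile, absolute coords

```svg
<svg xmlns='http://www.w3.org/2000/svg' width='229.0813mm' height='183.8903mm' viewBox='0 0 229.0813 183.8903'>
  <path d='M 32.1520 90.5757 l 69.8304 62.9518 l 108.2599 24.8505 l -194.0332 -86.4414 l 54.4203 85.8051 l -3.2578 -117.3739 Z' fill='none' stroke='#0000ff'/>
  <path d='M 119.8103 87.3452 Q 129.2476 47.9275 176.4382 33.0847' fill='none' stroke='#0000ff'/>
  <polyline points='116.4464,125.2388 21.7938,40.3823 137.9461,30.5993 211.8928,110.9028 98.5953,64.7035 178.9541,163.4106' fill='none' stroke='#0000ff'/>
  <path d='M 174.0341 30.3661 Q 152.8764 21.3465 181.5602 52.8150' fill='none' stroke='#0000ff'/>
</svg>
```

; LightBurn 1.6.03
; GRBL device profile, absolute coords
G21
G90
G0 X32.1520 Y93.3146
M3 S524
G1 X101.9824 Y30.3628 F1887
G1 X210.2423 Y5.5123
G1 X16.2091 Y91.9537
G1 X70.6294 Y6.1486
G1 X67.3716 Y123.5225
G1 X32.1520 Y93.3146
M5
G0 X119.8103 Y96.5451
M3 S524
G1 X124.0048 Y109.0017 F1887
G1 X130.2966 Y120.0930
G1 X138.6859 Y129.8191
G1 X149.1726 Y138.1799
G1 X161.7567 Y145.1754
G1 X176.4382 Y150.8056
M5
G0 X116.4464 Y58.6515
M3 S524
G1 X21.7938 Y143.5080 F1887
G1 X137.9461 Y153.2910
G1 X211.8928 Y72.9875
G1 X98.5953 Y119.1868
G1 X178.9541 Y20.4797
M5
G0 X174.0341 Y153.5242
M3 S524
G1 X168.3660 Y155.4061 F1887
G1 X165.4669 Y155.0386
G1 X165.3368 Y152.4218
G1 X167.9756 Y147.5556
G1 X173.3834 Y140.4401
G1 X181.5602 Y131.0753
M5
G0 X0.0000 Y0.0000

1 u = 1 mm; y_m = 183.8903 − y.

[1] `<path>` closed polygon, #0000ff→score S524 F1887: (32.1520,93.3146) → (101.9824,30.3628) → (210.2423,5.5123) → (16.2091,91.9537) → (70.6294,6.1486) → (67.3716,123.5225) → (32.1520,93.3146) (closed)

[2] `<path>` quadratic bezier, #0000ff→score S524 F1887: (119.8103,96.5451) → (124.0048,109.0017) → (130.2966,120.0930) → (138.6859,129.8191) → (149.1726,138.1799) → (161.7567,145.1754) → (176.4382,150.8056)

[3] `<polyline>` open polyline, #0000ff→score S524 F1887: (116.4464,58.6515) → (21.7938,143.5080) → (137.9461,153.2910) → (211.8928,72.9875) → (98.5953,119.1868) → (178.9541,20.4797)

[4] `<path>` quadratic bezier, #0000ff→score S524 F1887: (174.0341,153.5242) → (168.3660,155.4061) → (165.4669,155.0386) → (165.3368,152.4218) → (167.9756,147.5556) → (173.3834,140.4401) → (181.5602,131.0753)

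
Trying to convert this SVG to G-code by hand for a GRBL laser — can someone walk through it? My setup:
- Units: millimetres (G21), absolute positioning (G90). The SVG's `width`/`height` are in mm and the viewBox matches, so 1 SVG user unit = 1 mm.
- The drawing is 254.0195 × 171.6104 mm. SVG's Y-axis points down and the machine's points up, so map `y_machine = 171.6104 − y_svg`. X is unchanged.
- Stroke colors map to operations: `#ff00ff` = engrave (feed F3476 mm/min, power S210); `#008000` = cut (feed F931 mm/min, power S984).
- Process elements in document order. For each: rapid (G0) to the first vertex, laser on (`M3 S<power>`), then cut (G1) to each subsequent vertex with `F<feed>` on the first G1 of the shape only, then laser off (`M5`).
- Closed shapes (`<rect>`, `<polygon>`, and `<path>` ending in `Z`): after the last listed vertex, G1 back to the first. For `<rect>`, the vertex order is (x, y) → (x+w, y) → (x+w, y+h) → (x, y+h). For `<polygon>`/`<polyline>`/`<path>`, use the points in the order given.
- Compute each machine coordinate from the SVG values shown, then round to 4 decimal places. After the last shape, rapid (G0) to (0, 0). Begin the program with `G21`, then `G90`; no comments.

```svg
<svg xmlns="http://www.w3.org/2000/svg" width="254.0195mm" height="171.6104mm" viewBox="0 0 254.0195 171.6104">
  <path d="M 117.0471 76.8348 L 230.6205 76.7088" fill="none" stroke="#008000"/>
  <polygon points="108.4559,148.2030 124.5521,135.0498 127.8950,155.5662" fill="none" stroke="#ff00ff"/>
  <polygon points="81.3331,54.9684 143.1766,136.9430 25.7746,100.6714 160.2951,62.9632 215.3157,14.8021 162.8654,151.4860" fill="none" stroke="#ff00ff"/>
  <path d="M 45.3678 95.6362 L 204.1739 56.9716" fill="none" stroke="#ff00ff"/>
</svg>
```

viewBox `0 0 254.0195 171.6104` with mm width/height → 1 unit = 1 mm. Flip: y_m = 171.6104 − y_svg.

**Shape 1** — `<path>` line segment, stroke `#008000` → cut (S984, F931). Machine vertices: (117.0471,94.7756) → (230.6205,94.9016). Open path.

**Shape 2** — `<polygon>` regular polygon, stroke `#ff00ff` → engrave (S210, F3476). Machine vertices: (108.4559,23.4074) → (124.5521,36.5606) → (127.8950,16.0442) → (108.4559,23.4074). Closed: final G1 returns to the first vertex.

**Shape 3** — `<polygon>` closed polygon, stroke `#ff00ff` → engrave (S210, F3476). Machine vertices: (81.3331,116.6420) → (143.1766,34.6674) → (25.7746,70.9390) → (160.2951,108.6472) → (215.3157,156.8083) → (162.8654,20.1244) → (81.3331,116.6420). Closed: final G1 returns to the first vertex.

**Shape 4** — `<path>` line segment, stroke `#ff00ff` → engrave (S210, F3476). Machine vertices: (45.3678,75.9742) → (204.1739,114.6388). Open path.

G21
G90
G0 X117.0471 Y94.7756
M3 S984
G1 X230.6205 Y94.9016 F931
M5
G0 X108.4559 Y23.4074
M3 S210
G1 X124.5521 Y36.5606 F3476
G1 X127.8950 Y16.0442
G1 X108.4559 Y23.4074
M5
G0 X81.3331 Y116.6420
M3 S210
G1 X143.1766 Y34.6674 F3476
G1 X25.7746 Y70.9390
G1 X160.2951 Y108.6472
G1 X215.3157 Y156.8083
G1 X162.8654 Y20.1244
G1 X81.3331 Y116.6420
M5
G0 X45.3678 Y75.9742
M3 S210
G1 X204.1739 Y114.6388 F3476
M5
G0 X0.0000 Y0.0000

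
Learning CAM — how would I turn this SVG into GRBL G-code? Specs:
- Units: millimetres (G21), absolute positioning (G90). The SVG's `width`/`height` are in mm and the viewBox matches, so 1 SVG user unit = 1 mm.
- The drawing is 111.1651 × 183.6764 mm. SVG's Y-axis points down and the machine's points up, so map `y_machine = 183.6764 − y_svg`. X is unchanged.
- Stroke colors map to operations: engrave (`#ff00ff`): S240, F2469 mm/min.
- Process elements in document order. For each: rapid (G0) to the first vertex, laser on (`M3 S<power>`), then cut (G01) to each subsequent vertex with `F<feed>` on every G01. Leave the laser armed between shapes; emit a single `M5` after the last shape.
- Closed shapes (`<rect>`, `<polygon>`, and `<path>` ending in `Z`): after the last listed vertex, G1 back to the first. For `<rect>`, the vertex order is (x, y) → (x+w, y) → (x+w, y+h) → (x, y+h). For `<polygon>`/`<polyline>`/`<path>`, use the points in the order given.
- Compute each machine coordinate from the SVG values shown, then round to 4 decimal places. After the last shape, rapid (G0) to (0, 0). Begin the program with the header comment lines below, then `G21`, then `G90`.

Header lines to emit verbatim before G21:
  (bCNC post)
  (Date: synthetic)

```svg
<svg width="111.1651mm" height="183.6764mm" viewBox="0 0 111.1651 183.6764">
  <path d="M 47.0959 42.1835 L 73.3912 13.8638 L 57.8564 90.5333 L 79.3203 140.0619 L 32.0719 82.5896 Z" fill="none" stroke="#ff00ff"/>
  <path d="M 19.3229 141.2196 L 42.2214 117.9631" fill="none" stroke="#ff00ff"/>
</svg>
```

(bCNC post)
(Date: synthetic)
G21
G90
G0 X47.0959 Y141.4929
M3 S240
G01 X73.3912 Y169.8126 F2469
G01 X57.8564 Y93.1431 F2469
G01 X79.3203 Y43.6145 F2469
G01 X32.0719 Y101.0868 F2469
G01 X47.0959 Y141.4929 F2469
G0 X19.3229 Y42.4568
M3 S240
G01 X42.2214 Y65.7133 F2469
M5
G0 X0.0000 Y0.0000

1 u = 1 mm; y_m = 183.6764 − y.

[1] `<path>` closed polygon, #ff00ff→engrave S240 F2469: (47.0959,141.4929) → (73.3912,169.8126) → (57.8564,93.1431) → (79.3203,43.6145) → (32.0719,101.0868) → (47.0959,141.4929) (closed)

[2] `<path>` line segment, #ff00ff→engrave S240 F2469: (19.3229,42.4568) → (42.2214,65.7133)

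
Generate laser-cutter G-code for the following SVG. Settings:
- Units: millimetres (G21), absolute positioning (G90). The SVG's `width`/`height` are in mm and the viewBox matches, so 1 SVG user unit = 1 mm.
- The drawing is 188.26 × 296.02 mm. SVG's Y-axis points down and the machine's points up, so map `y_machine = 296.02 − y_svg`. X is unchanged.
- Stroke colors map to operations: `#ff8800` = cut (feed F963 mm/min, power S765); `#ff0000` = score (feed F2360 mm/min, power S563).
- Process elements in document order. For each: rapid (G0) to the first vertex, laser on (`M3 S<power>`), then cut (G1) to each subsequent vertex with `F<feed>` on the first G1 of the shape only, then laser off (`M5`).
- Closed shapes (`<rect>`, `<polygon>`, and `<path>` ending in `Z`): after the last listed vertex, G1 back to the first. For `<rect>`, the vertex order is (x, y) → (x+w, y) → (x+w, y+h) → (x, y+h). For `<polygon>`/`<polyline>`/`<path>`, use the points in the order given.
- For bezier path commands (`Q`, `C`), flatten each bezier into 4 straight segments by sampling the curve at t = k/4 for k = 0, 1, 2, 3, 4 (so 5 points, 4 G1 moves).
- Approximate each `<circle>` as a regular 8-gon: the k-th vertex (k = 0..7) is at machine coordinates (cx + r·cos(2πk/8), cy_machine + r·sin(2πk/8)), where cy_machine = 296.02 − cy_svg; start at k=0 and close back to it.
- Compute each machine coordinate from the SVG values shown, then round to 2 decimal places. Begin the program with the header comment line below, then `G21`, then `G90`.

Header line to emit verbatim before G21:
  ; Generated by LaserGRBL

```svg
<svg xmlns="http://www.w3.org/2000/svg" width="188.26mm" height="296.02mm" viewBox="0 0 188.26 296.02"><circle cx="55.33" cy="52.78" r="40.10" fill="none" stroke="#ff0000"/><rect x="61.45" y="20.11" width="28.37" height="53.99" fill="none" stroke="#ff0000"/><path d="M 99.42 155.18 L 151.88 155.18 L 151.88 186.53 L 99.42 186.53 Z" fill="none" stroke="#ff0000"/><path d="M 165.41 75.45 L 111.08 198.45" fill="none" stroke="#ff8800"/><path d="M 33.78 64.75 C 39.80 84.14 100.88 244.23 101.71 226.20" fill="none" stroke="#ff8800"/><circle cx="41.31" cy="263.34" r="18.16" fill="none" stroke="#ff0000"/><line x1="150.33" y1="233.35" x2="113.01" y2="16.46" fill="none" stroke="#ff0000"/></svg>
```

; Generated by LaserGRBL
G21
G90
G0 X95.43 Y243.24
M3 S563
G1 X83.68 Y271.59 F2360
G1 X55.33 Y283.34
G1 X26.98 Y271.59
G1 X15.23 Y243.24
G1 X26.98 Y214.89
G1 X55.33 Y203.14
G1 X83.68 Y214.89
G1 X95.43 Y243.24
M5
G0 X61.45 Y275.91
M3 S563
G1 X89.82 Y275.91 F2360
G1 X89.82 Y221.92
G1 X61.45 Y221.92
G1 X61.45 Y275.91
M5
G0 X99.42 Y140.84
M3 S563
G1 X151.88 Y140.84 F2360
G1 X151.88 Y109.49
G1 X99.42 Y109.49
G1 X99.42 Y140.84
M5
G0 X165.41 Y220.57
M3 S765
G1 X111.08 Y97.57 F963
M5
G0 X33.78 Y231.27
M3 S765
G1 X46.82 Y195.33 F963
G1 X69.69 Y136.51
G1 X91.59 Y84.71
G1 X101.71 Y69.82
M5
G0 X59.47 Y32.68
M3 S563
G1 X54.15 Y45.52 F2360
G1 X41.31 Y50.84
G1 X28.47 Y45.52
G1 X23.15 Y32.68
G1 X28.47 Y19.84
G1 X41.31 Y14.52
G1 X54.15 Y19.84
G1 X59.47 Y32.68
M5
G0 X150.33 Y62.67
M3 S563
G1 X113.01 Y279.56 F2360
M5

viewBox `0 0 188.26 296.02` with mm width/height → 1 unit = 1 mm. Flip: y_m = 296.02 − y_svg.

**Shape 1** — `<circle>` circle, stroke `#ff0000` → score (S563, F2360). Machine vertices: (95.43,243.24) → (83.68,271.59) → (55.33,283.34) → (26.98,271.59) → (15.23,243.24) → (26.98,214.89) → (55.33,203.14) → (83.68,214.89) → (95.43,243.24). Closed: final G1 returns to the first vertex.

**Shape 2** — `<rect>` rectangle, stroke `#ff0000` → score (S563, F2360). Machine vertices: (61.45,275.91) → (89.82,275.91) → (89.82,221.92) → (61.45,221.92) → (61.45,275.91). Closed: final G1 returns to the first vertex.

**Shape 3** — `<path>` rectangle, stroke `#ff0000` → score (S563, F2360). Machine vertices: (99.42,140.84) → (151.88,140.84) → (151.88,109.49) → (99.42,109.49) → (99.42,140.84). Closed: final G1 returns to the first vertex.

**Shape 4** — `<path>` line segment, stroke `#ff8800` → cut (S765, F963). Machine vertices: (165.41,220.57) → (111.08,97.57). Open path.

**Shape 5** — `<path>` cubic bezier, stroke `#ff8800` → cut (S765, F963). Control points (SVG): P0=(33.78,64.75), P1=(39.80,84.14), P2=(100.88,244.23), P3=(101.71,226.20); sampled at t=k/4. Machine vertices: (33.78,231.27) → (46.82,195.33) → (69.69,136.51) → (91.59,84.71) → (101.71,69.82). Open path.

**Shape 6** — `<circle>` circle, stroke `#ff0000` → score (S563, F2360). Machine vertices: (59.47,32.68) → (54.15,45.52) → (41.31,50.84) → (28.47,45.52) → (23.15,32.68) → (28.47,19.84) → (41.31,14.52) → (54.15,19.84) → (59.47,32.68). Closed: final G1 returns to the first vertex.

**Shape 7** — `<line>` line segment, stroke `#ff0000` → score (S563, F2360). Machine vertices: (150.33,62.67) → (113.01,279.56). Open path.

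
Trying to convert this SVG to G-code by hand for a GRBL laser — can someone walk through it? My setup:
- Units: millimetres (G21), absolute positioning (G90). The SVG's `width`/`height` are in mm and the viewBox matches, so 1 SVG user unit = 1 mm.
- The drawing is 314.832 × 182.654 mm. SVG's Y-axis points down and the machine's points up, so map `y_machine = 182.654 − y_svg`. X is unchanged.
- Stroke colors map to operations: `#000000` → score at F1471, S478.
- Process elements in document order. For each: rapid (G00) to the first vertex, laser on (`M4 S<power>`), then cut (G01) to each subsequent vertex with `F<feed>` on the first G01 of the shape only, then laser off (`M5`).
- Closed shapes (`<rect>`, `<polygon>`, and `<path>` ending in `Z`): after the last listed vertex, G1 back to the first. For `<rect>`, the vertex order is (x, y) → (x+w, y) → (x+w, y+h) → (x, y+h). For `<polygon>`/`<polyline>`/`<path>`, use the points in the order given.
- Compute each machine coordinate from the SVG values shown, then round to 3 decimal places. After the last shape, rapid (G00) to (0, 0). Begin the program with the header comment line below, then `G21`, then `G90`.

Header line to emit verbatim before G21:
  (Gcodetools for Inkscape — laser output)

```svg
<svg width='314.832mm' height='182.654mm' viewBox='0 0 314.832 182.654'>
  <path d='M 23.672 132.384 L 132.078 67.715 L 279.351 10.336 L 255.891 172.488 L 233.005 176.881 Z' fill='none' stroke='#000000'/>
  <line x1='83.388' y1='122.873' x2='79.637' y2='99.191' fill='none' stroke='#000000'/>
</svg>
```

Since the viewBox matches the mm dimensions, user units are millimetres directly. The only transform is the Y-flip y_m = 182.654 − y_svg.

Shape 1 is a closed polygon drawn with `<path>`. Its stroke #000000 means score at S478, F1471. After flipping Y the toolpath is (23.672,50.270) → (132.078,114.939) → (279.351,172.318) → (255.891,10.166) → (233.005,5.773) → (23.672,50.270), returning to the start.

Shape 2 is a line segment drawn with `<line>`. Its stroke #000000 means score at S478, F1471. After flipping Y the toolpath is (83.388,59.781) → (79.637,83.463).

(Gcodetools for Inkscape — laser output)
G21
G90
G00 X23.672 Y50.270
M4 S478
G01 X132.078 Y114.939 F1471
G01 X279.351 Y172.318
G01 X255.891 Y10.166
G01 X233.005 Y5.773
G01 X23.672 Y50.270
M5
G00 X83.388 Y59.781
M4 S478
G01 X79.637 Y83.463 F1471
M5
G00 X0.000 Y0.000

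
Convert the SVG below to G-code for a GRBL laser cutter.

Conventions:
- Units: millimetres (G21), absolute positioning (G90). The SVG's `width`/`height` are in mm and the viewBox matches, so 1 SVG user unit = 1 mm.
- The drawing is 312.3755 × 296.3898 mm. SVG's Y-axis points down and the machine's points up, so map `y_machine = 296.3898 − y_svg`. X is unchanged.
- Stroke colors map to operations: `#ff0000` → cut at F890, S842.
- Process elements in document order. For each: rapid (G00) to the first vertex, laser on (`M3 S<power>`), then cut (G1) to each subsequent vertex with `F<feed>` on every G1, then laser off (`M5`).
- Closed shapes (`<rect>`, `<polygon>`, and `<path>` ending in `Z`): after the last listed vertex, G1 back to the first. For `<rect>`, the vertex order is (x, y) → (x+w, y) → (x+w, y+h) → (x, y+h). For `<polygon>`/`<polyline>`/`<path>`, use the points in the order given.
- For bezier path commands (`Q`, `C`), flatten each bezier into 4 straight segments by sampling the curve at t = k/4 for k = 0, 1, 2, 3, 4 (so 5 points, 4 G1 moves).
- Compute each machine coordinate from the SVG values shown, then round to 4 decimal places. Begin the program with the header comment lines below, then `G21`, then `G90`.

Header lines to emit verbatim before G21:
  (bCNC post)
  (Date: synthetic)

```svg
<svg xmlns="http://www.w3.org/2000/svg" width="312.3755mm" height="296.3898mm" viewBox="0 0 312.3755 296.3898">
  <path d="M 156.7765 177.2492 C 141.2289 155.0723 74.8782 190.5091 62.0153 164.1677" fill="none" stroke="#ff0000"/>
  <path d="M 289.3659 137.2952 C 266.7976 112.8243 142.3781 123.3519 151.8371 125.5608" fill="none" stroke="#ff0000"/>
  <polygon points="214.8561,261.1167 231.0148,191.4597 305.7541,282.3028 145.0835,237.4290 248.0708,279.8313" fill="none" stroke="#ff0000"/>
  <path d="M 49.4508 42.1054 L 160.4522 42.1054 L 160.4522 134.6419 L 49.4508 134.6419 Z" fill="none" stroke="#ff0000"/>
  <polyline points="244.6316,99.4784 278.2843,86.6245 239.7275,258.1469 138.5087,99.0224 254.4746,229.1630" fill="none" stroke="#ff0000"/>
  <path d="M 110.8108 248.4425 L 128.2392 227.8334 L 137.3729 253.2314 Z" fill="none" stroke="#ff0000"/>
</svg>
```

viewBox `0 0 312.3755 296.3898` with mm width/height → 1 unit = 1 mm. Flip: y_m = 296.3898 − y_svg.

**Shape 1** — `<path>` cubic bezier, stroke `#ff0000` → cut (S842, F890). Control points (SVG): P0=(156.7765,177.2492), P1=(141.2289,155.0723), P2=(74.8782,190.5091), P3=(62.0153,164.1677); sampled at t=k/4. Machine vertices: (156.7765,119.1406) → (137.2198,126.8362) → (108.3891,124.1197) → (80.0619,122.1840) → (62.0153,132.2221). Open path.

**Shape 2** — `<path>` cubic bezier, stroke `#ff0000` → cut (S842, F890). Control points (SVG): P0=(289.3659,137.2952), P1=(266.7976,112.8243), P2=(142.3781,123.3519), P3=(151.8371,125.5608); sampled at t=k/4. Machine vertices: (289.3659,159.0946) → (257.0259,171.5624) → (208.5913,174.9667) → (166.1618,173.3686) → (151.8371,170.8290). Open path.

**Shape 3** — `<polygon>` closed polygon, stroke `#ff0000` → cut (S842, F890). Machine vertices: (214.8561,35.2731) → (231.0148,104.9301) → (305.7541,14.0870) → (145.0835,58.9608) → (248.0708,16.5585) → (214.8561,35.2731). Closed: final G1 returns to the first vertex.

**Shape 4** — `<path>` rectangle, stroke `#ff0000` → cut (S842, F890). Machine vertices: (49.4508,254.2844) → (160.4522,254.2844) → (160.4522,161.7479) → (49.4508,161.7479) → (49.4508,254.2844). Closed: final G1 returns to the first vertex.

**Shape 5** — `<polyline>` open polyline, stroke `#ff0000` → cut (S842, F890). Machine vertices: (244.6316,196.9114) → (278.2843,209.7653) → (239.7275,38.2429) → (138.5087,197.3674) → (254.4746,67.2268). Open path.

**Shape 6** — `<path>` regular polygon, stroke `#ff0000` → cut (S842, F890). Machine vertices: (110.8108,47.9473) → (128.2392,68.5564) → (137.3729,43.1584) → (110.8108,47.9473). Closed: final G1 returns to the first vertex.

(bCNC post)
(Date: synthetic)
G21
G90
G00 X156.7765 Y119.1406
M3 S842
G1 X137.2198 Y126.8362 F890
G1 X108.3891 Y124.1197 F890
G1 X80.0619 Y122.1840 F890
G1 X62.0153 Y132.2221 F890
M5
G00 X289.3659 Y159.0946
M3 S842
G1 X257.0259 Y171.5624 F890
G1 X208.5913 Y174.9667 F890
G1 X166.1618 Y173.3686 F890
G1 X151.8371 Y170.8290 F890
M5
G00 X214.8561 Y35.2731
M3 S842
G1 X231.0148 Y104.9301 F890
G1 X305.7541 Y14.0870 F890
G1 X145.0835 Y58.9608 F890
G1 X248.0708 Y16.5585 F890
G1 X214.8561 Y35.2731 F890
M5
G00 X49.4508 Y254.2844
M3 S842
G1 X160.4522 Y254.2844 F890
G1 X160.4522 Y161.7479 F890
G1 X49.4508 Y161.7479 F890
G1 X49.4508 Y254.2844 F890
M5
G00 X244.6316 Y196.9114
M3 S842
G1 X278.2843 Y209.7653 F890
G1 X239.7275 Y38.2429 F890
G1 X138.5087 Y197.3674 F890
G1 X254.4746 Y67.2268 F890
M5
G00 X110.8108 Y47.9473
M3 S842
G1 X128.2392 Y68.5564 F890
G1 X137.3729 Y43.1584 F890
G1 X110.8108 Y47.9473 F890
M5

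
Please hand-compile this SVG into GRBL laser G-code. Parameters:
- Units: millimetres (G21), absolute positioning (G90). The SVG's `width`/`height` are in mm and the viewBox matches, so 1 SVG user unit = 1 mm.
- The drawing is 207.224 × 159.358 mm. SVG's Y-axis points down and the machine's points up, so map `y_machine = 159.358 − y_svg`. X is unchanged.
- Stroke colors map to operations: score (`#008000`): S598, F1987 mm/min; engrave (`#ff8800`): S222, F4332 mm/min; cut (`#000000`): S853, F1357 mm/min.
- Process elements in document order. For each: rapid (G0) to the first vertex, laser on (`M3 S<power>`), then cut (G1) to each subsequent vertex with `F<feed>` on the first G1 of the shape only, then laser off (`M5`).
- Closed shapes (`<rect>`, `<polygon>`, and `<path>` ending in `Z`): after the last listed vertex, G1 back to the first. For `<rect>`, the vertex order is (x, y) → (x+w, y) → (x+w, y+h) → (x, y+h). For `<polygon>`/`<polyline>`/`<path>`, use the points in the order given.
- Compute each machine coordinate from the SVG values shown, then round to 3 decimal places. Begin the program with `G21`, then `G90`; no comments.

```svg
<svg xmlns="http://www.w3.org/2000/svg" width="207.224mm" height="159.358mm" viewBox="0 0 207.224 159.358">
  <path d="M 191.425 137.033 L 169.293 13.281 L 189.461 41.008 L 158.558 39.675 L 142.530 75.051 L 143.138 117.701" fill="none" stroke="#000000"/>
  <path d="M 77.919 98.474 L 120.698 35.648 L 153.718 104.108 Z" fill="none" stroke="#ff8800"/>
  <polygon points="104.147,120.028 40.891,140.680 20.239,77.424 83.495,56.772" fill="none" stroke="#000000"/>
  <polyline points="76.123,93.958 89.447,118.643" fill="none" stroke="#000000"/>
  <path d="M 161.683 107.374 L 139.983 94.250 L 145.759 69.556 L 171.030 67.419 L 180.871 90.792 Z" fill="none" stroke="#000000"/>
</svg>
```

1 u = 1 mm; y_m = 159.358 − y.

[1] `<path>` open polyline, #000000→cut S853 F1357: (191.425,22.325) → (169.293,146.077) → (189.461,118.350) → (158.558,119.683) → (142.530,84.307) → (143.138,41.657)

[2] `<path>` regular polygon, #ff8800→engrave S222 F4332: (77.919,60.884) → (120.698,123.710) → (153.718,55.250) → (77.919,60.884) (closed)

[3] `<polygon>` regular polygon, #000000→cut S853 F1357: (104.147,39.330) → (40.891,18.678) → (20.239,81.934) → (83.495,102.586) → (104.147,39.330) (closed)

[4] `<polyline>` line segment, #000000→cut S853 F1357: (76.123,65.400) → (89.447,40.715)

[5] `<path>` regular polygon, #000000→cut S853 F1357: (161.683,51.984) → (139.983,65.108) → (145.759,89.802) → (171.030,91.939) → (180.871,68.566) → (161.683,51.984) (closed)

G21
G90
G0 X191.425 Y22.325
M3 S853
G1 X169.293 Y146.077 F1357
G1 X189.461 Y118.350
G1 X158.558 Y119.683
G1 X142.530 Y84.307
G1 X143.138 Y41.657
M5
G0 X77.919 Y60.884
M3 S222
G1 X120.698 Y123.710 F4332
G1 X153.718 Y55.250
G1 X77.919 Y60.884
M5
G0 X104.147 Y39.330
M3 S853
G1 X40.891 Y18.678 F1357
G1 X20.239 Y81.934
G1 X83.495 Y102.586
G1 X104.147 Y39.330
M5
G0 X76.123 Y65.400
M3 S853
G1 X89.447 Y40.715 F1357
M5
G0 X161.683 Y51.984
M3 S853
G1 X139.983 Y65.108 F1357
G1 X145.759 Y89.802
G1 X171.030 Y91.939
G1 X180.871 Y68.566
G1 X161.683 Y51.984
M5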